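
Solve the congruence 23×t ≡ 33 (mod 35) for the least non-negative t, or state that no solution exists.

6

gcd(23, 35) = 1, so a unique solution mod 35 exists.
23⁻¹ ≡ 32 (mod 35).
t ≡ 32×33 ≡ 6 (mod 35).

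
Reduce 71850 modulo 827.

71850 = 86·827 + 728, so 71850 ≡ 728 (mod 827).

728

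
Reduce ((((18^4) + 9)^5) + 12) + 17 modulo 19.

13

(18)^4 ≡ 1 (mod 19)
1 + 9 = 10
(10)^5 ≡ 3 (mod 19)
3 + 12 = 15
15 + 17 = 32 ≡ 13 (mod 19)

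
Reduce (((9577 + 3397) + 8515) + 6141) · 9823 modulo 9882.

360

9577 + 3397 = 12974 ≡ 3092 (mod 9882)
3092 + 8515 = 11607 ≡ 1725 (mod 9882)
1725 + 6141 = 7866
7866 · 9823 = 77267718 ≡ 360 (mod 9882)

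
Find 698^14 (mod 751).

698^1 ≡ 698 (mod 751)
698^2 ≡ 698^2 = 487204 ≡ 556 (mod 751)
698^4 ≡ 556^2 = 309136 ≡ 475 (mod 751)
698^8 ≡ 475^2 = 225625 ≡ 325 (mod 751)
698^14 = 698^8 · 698^4 · 698^2 ≡ 325 · 475 · 556 (mod 751).
Accumulate the product:
325 · 475 = 154375 ≡ 420
420 · 556 = 233520 ≡ 710

710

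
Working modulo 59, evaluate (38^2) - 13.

(38)^2 ≡ 28 (mod 59)
28 - 13 = 15

15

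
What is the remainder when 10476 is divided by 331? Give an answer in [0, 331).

215

10476 = 31×331 + 215, so 10476 ≡ 215 (mod 331).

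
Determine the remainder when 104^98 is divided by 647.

378

By square-and-multiply:
98 in binary is 1100010, i.e. 98 = 64 + 32 + 2.
104^1 ≡ 104 (mod 647)
104^2 ≡ 104^2 = 10816 ≡ 464 (mod 647)
104^4 ≡ 464^2 = 215296 ≡ 492 (mod 647)
104^8 ≡ 492^2 = 242064 ≡ 86 (mod 647)
104^16 ≡ 86^2 = 7396 ≡ 279 (mod 647)
104^32 ≡ 279^2 = 77841 ≡ 201 (mod 647)
104^64 ≡ 201^2 = 40401 ≡ 287 (mod 647)
104^98 = 104^64 * 104^32 * 104^2 ≡ 287 * 201 * 464 (mod 647).
Accumulate the product:
287 * 201 = 57687 ≡ 104
104 * 464 = 48256 ≡ 378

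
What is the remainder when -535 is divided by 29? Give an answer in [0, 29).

-535 = -19·29 + 16, so -535 ≡ 16 (mod 29).

16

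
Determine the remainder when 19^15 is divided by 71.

32

19^1 ≡ 19 (mod 71)
19^2 ≡ 19^2 = 361 ≡ 6 (mod 71)
19^4 ≡ 6^2 = 36 (mod 71)
19^8 ≡ 36^2 = 1296 ≡ 18 (mod 71)
19^15 = 19^8 · 19^4 · 19^2 · 19^1 ≡ 18 · 36 · 6 · 19 (mod 71).
Accumulate the product:
18 · 36 = 648 ≡ 9
9 · 6 = 54
54 · 19 = 1026 ≡ 32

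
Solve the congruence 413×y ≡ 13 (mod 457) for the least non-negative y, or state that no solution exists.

384

gcd(413, 457) = 1, so a unique solution mod 457 exists.
413⁻¹ ≡ 135 (mod 457).
y ≡ 135×13 ≡ 384 (mod 457).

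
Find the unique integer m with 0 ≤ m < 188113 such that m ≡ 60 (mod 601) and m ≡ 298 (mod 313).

601⁻¹ mod 313: 601*25 ≡ 1 (mod 313), so 601⁻¹ ≡ 25.
m = 60 + 601*((298 − 60)*25 mod 313) = 60 + 601*3 = 1863.
Check: 1863 mod 601 = 60, 1863 mod 313 = 298. ✓

1863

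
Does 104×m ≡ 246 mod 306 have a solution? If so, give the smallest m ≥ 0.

123

gcd(104, 306) = 2, and 2 | 246, so solutions exist.
Divide through by 2: 52×m = 123 (mod 153).
52⁻¹ ≡ 103 (mod 153).
m ≡ 103×123 ≡ 123 (mod 153).
The smallest non-negative solution is m = 123.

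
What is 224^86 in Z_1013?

Using repeated squaring:
86 in binary is 1010110, i.e. 86 = 64 + 16 + 4 + 2.
224^1 ≡ 224 (mod 1013)
224^2 ≡ 224^2 = 50176 ≡ 539 (mod 1013)
224^4 ≡ 539^2 = 290521 ≡ 803 (mod 1013)
224^8 ≡ 803^2 = 644809 ≡ 541 (mod 1013)
224^16 ≡ 541^2 = 292681 ≡ 937 (mod 1013)
224^32 ≡ 937^2 = 877969 ≡ 711 (mod 1013)
224^64 ≡ 711^2 = 505521 ≡ 34 (mod 1013)
224^86 = 224^64 × 224^16 × 224^4 × 224^2 ≡ 34 × 937 × 803 × 539 (mod 1013).
Accumulate the product:
34 × 937 = 31858 ≡ 455
455 × 803 = 365365 ≡ 685
685 × 539 = 369215 ≡ 483

483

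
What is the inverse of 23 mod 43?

15

43 = 1×23 + 20
23 = 1×20 + 3
20 = 6×3 + 2
3 = 1×2 + 1
2 = 2×1 + 0
gcd(23, 43) = 1, so the inverse exists.
Bézout: 1 = −8×43 + 15×23.
So 23⁻¹ ≡ 15 (mod 43).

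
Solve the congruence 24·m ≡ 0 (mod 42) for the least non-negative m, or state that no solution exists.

gcd(24, 42) = 6, and 6 | 0, so solutions exist.
Divide through by 6: 4·m ≡ 0 (mod 7).
4⁻¹ ≡ 2 (mod 7).
m ≡ 2·0 ≡ 0 (mod 7).
The smallest non-negative solution is m = 0.

0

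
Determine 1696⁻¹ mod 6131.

5455

By the extended Euclidean algorithm:
6131 = 3×1696 + 1043
1696 = 1×1043 + 653
1043 = 1×653 + 390
653 = 1×390 + 263
390 = 1×263 + 127
263 = 2×127 + 9
127 = 14×9 + 1
9 = 9×1 + 0
gcd(1696, 6131) = 1, so the inverse exists.
Back-substitute for 1:
1 = 1×127 − 14×9
  = −14×263 + 29×127
  = 29×390 − 43×263
  = −43×653 + 72×390
  = 72×1043 − 115×653
  = −115×1696 + 187×1043
  = 187×6131 − 676×1696
So 1696⁻¹ ≡ −676 ≡ 5455 (mod 6131).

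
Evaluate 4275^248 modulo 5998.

4357

Using repeated squaring:
248 in binary is 11111000, i.e. 248 = 128 + 64 + 32 + 16 + 8.
4275^1 ≡ 4275 (mod 5998)
4275^2 ≡ 4275^2 = 18275625 ≡ 5717 (mod 5998)
4275^4 ≡ 5717^2 = 32684089 ≡ 987 (mod 5998)
4275^8 ≡ 987^2 = 974169 ≡ 2493 (mod 5998)
4275^16 ≡ 2493^2 = 6215049 ≡ 1121 (mod 5998)
4275^32 ≡ 1121^2 = 1256641 ≡ 3059 (mod 5998)
4275^64 ≡ 3059^2 = 9357481 ≡ 601 (mod 5998)
4275^128 ≡ 601^2 = 361201 ≡ 1321 (mod 5998)
4275^248 = 4275^128 · 4275^64 · 4275^32 · 4275^16 · 4275^8 ≡ 1321 · 601 · 3059 · 1121 · 2493 (mod 5998).
Accumulate the product:
1321 · 601 = 793921 ≡ 2185
2185 · 3059 = 6683915 ≡ 2143
2143 · 1121 = 2402303 ≡ 3103
3103 · 2493 = 7735779 ≡ 4357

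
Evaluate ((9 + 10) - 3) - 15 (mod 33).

1

9 + 10 = 19
19 - 3 = 16
16 - 15 = 1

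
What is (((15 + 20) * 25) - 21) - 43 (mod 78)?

31

15 + 20 = 35
35 * 25 = 875 ≡ 17 (mod 78)
17 - 21 = -4 ≡ 74 (mod 78)
74 - 43 = 31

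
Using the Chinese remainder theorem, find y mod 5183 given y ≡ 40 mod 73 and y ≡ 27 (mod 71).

73⁻¹ mod 71: 73*36 ≡ 1 (mod 71), so 73⁻¹ ≡ 36.
y = 40 + 73*((27 − 40)*36 mod 71) = 40 + 73*29 = 2157.

2157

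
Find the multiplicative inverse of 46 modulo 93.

91

Run the extended Euclidean algorithm:
93 = 2×46 + 1
46 = 46×1 + 0
gcd(46, 93) = 1, so the inverse exists.
Back-substitute for 1:
1 = 1×93 − 2×46
So 46⁻¹ ≡ −2 ≡ 91 (mod 93).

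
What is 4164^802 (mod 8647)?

4164^1 ≡ 4164 (mod 8647)
4164^2 ≡ 4164^2 = 17338896 ≡ 1661 (mod 8647)
4164^4 ≡ 1661^2 = 2758921 ≡ 528 (mod 8647)
4164^8 ≡ 528^2 = 278784 ≡ 2080 (mod 8647)
4164^16 ≡ 2080^2 = 4326400 ≡ 2900 (mod 8647)
4164^32 ≡ 2900^2 = 8410000 ≡ 5116 (mod 8647)
4164^64 ≡ 5116^2 = 26173456 ≡ 7634 (mod 8647)
4164^128 ≡ 7634^2 = 58277956 ≡ 5823 (mod 8647)
4164^256 ≡ 5823^2 = 33907329 ≡ 2442 (mod 8647)
4164^512 ≡ 2442^2 = 5963364 ≡ 5581 (mod 8647)
4164^802 = 4164^512 × 4164^256 × 4164^32 × 4164^2 ≡ 5581 × 2442 × 5116 × 1661 (mod 8647).
Accumulate the product:
5581 × 2442 = 13628802 ≡ 1130
1130 × 5116 = 5781080 ≡ 4884
4884 × 1661 = 8112324 ≡ 1438

1438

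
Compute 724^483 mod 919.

268

Compute successive squares:
724^1 ≡ 724 (mod 919)
724^2 ≡ 724^2 = 524176 ≡ 346 (mod 919)
724^4 ≡ 346^2 = 119716 ≡ 246 (mod 919)
724^8 ≡ 246^2 = 60516 ≡ 781 (mod 919)
724^16 ≡ 781^2 = 609961 ≡ 664 (mod 919)
724^32 ≡ 664^2 = 440896 ≡ 695 (mod 919)
724^64 ≡ 695^2 = 483025 ≡ 550 (mod 919)
724^128 ≡ 550^2 = 302500 ≡ 149 (mod 919)
724^256 ≡ 149^2 = 22201 ≡ 145 (mod 919)
724^483 = 724^256 · 724^128 · 724^64 · 724^32 · 724^2 · 724^1 ≡ 145 · 149 · 550 · 695 · 346 · 724 (mod 919).
Accumulate the product:
145 · 149 = 21605 ≡ 468
468 · 550 = 257400 ≡ 80
80 · 695 = 55600 ≡ 460
460 · 346 = 159160 ≡ 173
173 · 724 = 125252 ≡ 268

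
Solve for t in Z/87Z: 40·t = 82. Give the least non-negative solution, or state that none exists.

gcd(40, 87) = 1, so a unique solution mod 87 exists.
40⁻¹ ≡ 37 (mod 87).
t ≡ 37·82 ≡ 76 (mod 87).

76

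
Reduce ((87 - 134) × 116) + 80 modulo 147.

67

87 - 134 = -47 ≡ 100 (mod 147)
100 × 116 = 11600 ≡ 134 (mod 147)
134 + 80 = 214 ≡ 67 (mod 147)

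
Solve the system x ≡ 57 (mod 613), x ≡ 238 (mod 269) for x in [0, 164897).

613⁻¹ mod 269: 613*165 ≡ 1 (mod 269), so 613⁻¹ ≡ 165.
x = 57 + 613*((238 − 57)*165 mod 269) = 57 + 613*6 = 3735.

3735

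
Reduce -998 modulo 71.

67

-998 = -15*71 + 67, so -998 ≡ 67 (mod 71).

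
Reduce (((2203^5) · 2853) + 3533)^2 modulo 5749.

(2203)^5 ≡ 2119 (mod 5749)
2119 · 2853 = 6045507 ≡ 3308 (mod 5749)
3308 + 3533 = 6841 ≡ 1092 (mod 5749)
(1092)^2 ≡ 2421 (mod 5749)

2421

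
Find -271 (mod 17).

1

-271 = -16*17 + 1, so -271 ≡ 1 (mod 17).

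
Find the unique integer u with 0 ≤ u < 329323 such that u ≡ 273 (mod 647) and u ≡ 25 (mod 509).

123203

647⁻¹ mod 509: 647·225 ≡ 1 (mod 509), so 647⁻¹ ≡ 225.
u = 273 + 647·((25 − 273)·225 mod 509) = 273 + 647·190 = 123203.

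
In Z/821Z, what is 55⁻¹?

821 = 14×55 + 51
55 = 1×51 + 4
51 = 12×4 + 3
4 = 1×3 + 1
3 = 3×1 + 0
gcd(55, 821) = 1, so the inverse exists.
Back-substitute for 1:
1 = 1×4 − 1×3
  = −1×51 + 13×4
  = 13×55 − 14×51
  = −14×821 + 209×55
So 55⁻¹ ≡ 209 (mod 821).

209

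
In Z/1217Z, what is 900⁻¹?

334

Run the extended Euclidean algorithm:
1217 = 1·900 + 317
900 = 2·317 + 266
317 = 1·266 + 51
266 = 5·51 + 11
51 = 4·11 + 7
11 = 1·7 + 4
7 = 1·4 + 3
4 = 1·3 + 1
3 = 3·1 + 0
gcd(900, 1217) = 1, so the inverse exists.
Back-substitute for 1:
1 = 1·4 − 1·3
  = −1·7 + 2·4
  = 2·11 − 3·7
  = −3·51 + 14·11
  = 14·266 − 73·51
  = −73·317 + 87·266
  = 87·900 − 247·317
  = −247·1217 + 334·900
So 900⁻¹ ≡ 334 (mod 1217).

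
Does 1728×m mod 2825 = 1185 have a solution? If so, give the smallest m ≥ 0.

1320

gcd(1728, 2825) = 1, so a unique solution mod 2825 exists.
1728⁻¹ ≡ 1267 (mod 2825).
m ≡ 1267×1185 ≡ 1320 (mod 2825).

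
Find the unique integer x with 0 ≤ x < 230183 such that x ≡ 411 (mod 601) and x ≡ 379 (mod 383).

99576

601⁻¹ mod 383: 601×318 ≡ 1 (mod 383), so 601⁻¹ ≡ 318.
x = 411 + 601×((379 − 411)×318 mod 383) = 411 + 601×165 = 99576.
Check: 99576 mod 601 = 411, 99576 mod 383 = 379. ✓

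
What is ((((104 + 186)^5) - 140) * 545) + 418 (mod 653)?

405

104 + 186 = 290
(290)^5 ≡ 255 (mod 653)
255 - 140 = 115
115 * 545 = 62675 ≡ 640 (mod 653)
640 + 418 = 1058 ≡ 405 (mod 653)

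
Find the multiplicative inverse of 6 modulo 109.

91

By the extended Euclidean algorithm:
109 = 18·6 + 1
6 = 6·1 + 0
gcd(6, 109) = 1, so the inverse exists.
Back-substitute for 1:
1 = 1·109 − 18·6
So 6⁻¹ ≡ −18 ≡ 91 (mod 109).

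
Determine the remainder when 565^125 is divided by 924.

Using repeated squaring:
565^1 ≡ 565 (mod 924)
565^2 ≡ 565^2 = 319225 ≡ 445 (mod 924)
565^4 ≡ 445^2 = 198025 ≡ 289 (mod 924)
565^8 ≡ 289^2 = 83521 ≡ 361 (mod 924)
565^16 ≡ 361^2 = 130321 ≡ 37 (mod 924)
565^32 ≡ 37^2 = 1369 ≡ 445 (mod 924)
565^64 ≡ 445^2 = 198025 ≡ 289 (mod 924)
565^125 = 565^64 × 565^32 × 565^16 × 565^8 × 565^4 × 565^1 ≡ 289 × 445 × 37 × 361 × 289 × 565 (mod 924).
Accumulate the product:
289 × 445 = 128605 ≡ 169
169 × 37 = 6253 ≡ 709
709 × 361 = 255949 ≡ 1
1 × 289 = 289
289 × 565 = 163285 ≡ 661

661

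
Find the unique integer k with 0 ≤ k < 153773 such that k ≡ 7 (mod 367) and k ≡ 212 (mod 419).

149376

367⁻¹ mod 419: 367×282 ≡ 1 (mod 419), so 367⁻¹ ≡ 282.
k = 7 + 367×((212 − 7)×282 mod 419) = 7 + 367×407 = 149376.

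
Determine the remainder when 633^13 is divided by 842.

13 in binary is 1101, i.e. 13 = 8 + 4 + 1.
633^1 ≡ 633 (mod 842)
633^2 ≡ 633^2 = 400689 ≡ 739 (mod 842)
633^4 ≡ 739^2 = 546121 ≡ 505 (mod 842)
633^8 ≡ 505^2 = 255025 ≡ 741 (mod 842)
633^13 = 633^8 * 633^4 * 633^1 ≡ 741 * 505 * 633 (mod 842).
Accumulate the product:
741 * 505 = 374205 ≡ 357
357 * 633 = 225981 ≡ 325

325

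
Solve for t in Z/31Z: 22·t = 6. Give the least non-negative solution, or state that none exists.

gcd(22, 31) = 1, so a unique solution mod 31 exists.
22⁻¹ ≡ 24 (mod 31).
t ≡ 24·6 ≡ 20 (mod 31).

20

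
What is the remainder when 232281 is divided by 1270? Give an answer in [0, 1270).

232281 = 182*1270 + 1141, so 232281 ≡ 1141 (mod 1270).

1141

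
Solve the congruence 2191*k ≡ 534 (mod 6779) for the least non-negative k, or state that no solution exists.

3283

gcd(2191, 6779) = 1, so a unique solution mod 6779 exists.
2191⁻¹ ≡ 6417 (mod 6779).
k ≡ 6417*534 ≡ 3283 (mod 6779).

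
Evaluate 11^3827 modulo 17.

5

Compute successive squares:
3827 in binary is 111011110011, i.e. 3827 = 2048 + 1024 + 512 + 128 + 64 + 32 + 16 + 2 + 1.
11^1 ≡ 11 (mod 17)
11^2 ≡ 11^2 = 121 ≡ 2 (mod 17)
11^4 ≡ 2^2 = 4 (mod 17)
11^8 ≡ 4^2 = 16 (mod 17)
11^16 ≡ 16^2 = 256 ≡ 1 (mod 17)
11^32 ≡ 1^2 = 1 (mod 17)
11^64 ≡ 1^2 = 1 (mod 17)
11^128 ≡ 1^2 = 1 (mod 17)
11^256 ≡ 1^2 = 1 (mod 17)
11^512 ≡ 1^2 = 1 (mod 17)
11^1024 ≡ 1^2 = 1 (mod 17)
11^2048 ≡ 1^2 = 1 (mod 17)
11^3827 = 11^2048 × 11^1024 × 11^512 × 11^128 × 11^64 × 11^32 × 11^16 × 11^2 × 11^1 ≡ 1 × 1 × 1 × 1 × 1 × 1 × 1 × 2 × 11 (mod 17).
Accumulate the product:
1 × 1 = 1
1 × 1 = 1
1 × 1 = 1
1 × 1 = 1
1 × 1 = 1
1 × 1 = 1
1 × 2 = 2
2 × 11 = 22 ≡ 5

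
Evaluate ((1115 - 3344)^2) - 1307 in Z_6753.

3679

1115 - 3344 = -2229 ≡ 4524 (mod 6753)
(4524)^2 ≡ 4986 (mod 6753)
4986 - 1307 = 3679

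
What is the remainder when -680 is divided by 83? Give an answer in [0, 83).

67

-680 = -9×83 + 67, so -680 ≡ 67 (mod 83).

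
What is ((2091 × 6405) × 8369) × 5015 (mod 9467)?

2012

2091 × 6405 = 13392855 ≡ 6517 (mod 9467)
6517 × 8369 = 54540773 ≡ 1386 (mod 9467)
1386 × 5015 = 6950790 ≡ 2012 (mod 9467)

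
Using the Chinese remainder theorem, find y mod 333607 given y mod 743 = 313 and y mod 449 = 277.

743⁻¹ mod 449: 743×84 ≡ 1 (mod 449), so 743⁻¹ ≡ 84.
y = 313 + 743×((277 − 313)×84 mod 449) = 313 + 743×119 = 88730.

88730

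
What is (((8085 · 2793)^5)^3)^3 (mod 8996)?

8085 · 2793 = 22581405 ≡ 1445 (mod 8996)
(1445)^5 ≡ 7533 (mod 8996)
(7533)^3 ≡ 3817 (mod 8996)
(3817)^3 ≡ 5829 (mod 8996)

5829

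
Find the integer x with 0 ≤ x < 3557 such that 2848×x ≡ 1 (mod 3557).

3261

Run the extended Euclidean algorithm:
3557 = 1×2848 + 709
2848 = 4×709 + 12
709 = 59×12 + 1
12 = 12×1 + 0
gcd(2848, 3557) = 1, so the inverse exists.
Bézout: 1 = 237×3557 − 296×2848.
So 2848⁻¹ ≡ −296 ≡ 3261 (mod 3557).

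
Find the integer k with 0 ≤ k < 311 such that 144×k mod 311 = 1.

By the extended Euclidean algorithm:
311 = 2×144 + 23
144 = 6×23 + 6
23 = 3×6 + 5
6 = 1×5 + 1
5 = 5×1 + 0
gcd(144, 311) = 1, so the inverse exists.
Bézout: 1 = −25×311 + 54×144.
So 144⁻¹ ≡ 54 (mod 311).

54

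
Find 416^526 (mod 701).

526 in binary is 1000001110, i.e. 526 = 512 + 8 + 4 + 2.
416^1 ≡ 416 (mod 701)
416^2 ≡ 416^2 = 173056 ≡ 610 (mod 701)
416^4 ≡ 610^2 = 372100 ≡ 570 (mod 701)
416^8 ≡ 570^2 = 324900 ≡ 337 (mod 701)
416^16 ≡ 337^2 = 113569 ≡ 7 (mod 701)
416^32 ≡ 7^2 = 49 (mod 701)
416^64 ≡ 49^2 = 2401 ≡ 298 (mod 701)
416^128 ≡ 298^2 = 88804 ≡ 478 (mod 701)
416^256 ≡ 478^2 = 228484 ≡ 659 (mod 701)
416^512 ≡ 659^2 = 434281 ≡ 362 (mod 701)
416^526 = 416^512 × 416^8 × 416^4 × 416^2 ≡ 362 × 337 × 570 × 610 (mod 701).
Accumulate the product:
362 × 337 = 121994 ≡ 20
20 × 570 = 11400 ≡ 184
184 × 610 = 112240 ≡ 80

80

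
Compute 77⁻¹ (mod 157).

104

By the extended Euclidean algorithm:
157 = 2*77 + 3
77 = 25*3 + 2
3 = 1*2 + 1
2 = 2*1 + 0
gcd(77, 157) = 1, so the inverse exists.
Bézout: 1 = 26*157 − 53*77.
So 77⁻¹ ≡ −53 ≡ 104 (mod 157).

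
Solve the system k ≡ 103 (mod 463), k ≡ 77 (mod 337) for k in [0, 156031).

463⁻¹ mod 337: 463×222 ≡ 1 (mod 337), so 463⁻¹ ≡ 222.
k = 103 + 463×((77 − 103)×222 mod 337) = 103 + 463×294 = 136225.

136225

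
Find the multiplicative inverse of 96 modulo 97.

97 = 1·96 + 1
96 = 96·1 + 0
gcd(96, 97) = 1, so the inverse exists.
Back-substitute for 1:
1 = 1·97 − 1·96
So 96⁻¹ ≡ −1 ≡ 96 (mod 97).

96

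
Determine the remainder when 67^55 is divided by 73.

6

67^1 ≡ 67 (mod 73)
67^2 ≡ 67^2 = 4489 ≡ 36 (mod 73)
67^4 ≡ 36^2 = 1296 ≡ 55 (mod 73)
67^8 ≡ 55^2 = 3025 ≡ 32 (mod 73)
67^16 ≡ 32^2 = 1024 ≡ 2 (mod 73)
67^32 ≡ 2^2 = 4 (mod 73)
67^55 = 67^32 * 67^16 * 67^4 * 67^2 * 67^1 ≡ 4 * 2 * 55 * 36 * 67 (mod 73).
Accumulate the product:
4 * 2 = 8
8 * 55 = 440 ≡ 2
2 * 36 = 72
72 * 67 = 4824 ≡ 6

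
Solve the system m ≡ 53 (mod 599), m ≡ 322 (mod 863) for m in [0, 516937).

599⁻¹ mod 863: 599*389 ≡ 1 (mod 863), so 599⁻¹ ≡ 389.
m = 53 + 599*((322 − 53)*389 mod 863) = 53 + 599*218 = 130635.
Check: 130635 mod 599 = 53, 130635 mod 863 = 322. ✓

130635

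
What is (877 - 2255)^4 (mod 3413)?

877 - 2255 = -1378 ≡ 2035 (mod 3413)
(2035)^4 ≡ 730 (mod 3413)

730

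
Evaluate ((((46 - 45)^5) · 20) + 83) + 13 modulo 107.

46 - 45 = 1
(1)^5 ≡ 1 (mod 107)
1 · 20 = 20
20 + 83 = 103
103 + 13 = 116 ≡ 9 (mod 107)

9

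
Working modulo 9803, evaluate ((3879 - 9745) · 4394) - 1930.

4756

3879 - 9745 = -5866 ≡ 3937 (mod 9803)
3937 · 4394 = 17299178 ≡ 6686 (mod 9803)
6686 - 1930 = 4756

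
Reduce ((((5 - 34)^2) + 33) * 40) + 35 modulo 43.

36

5 - 34 = -29 ≡ 14 (mod 43)
(14)^2 ≡ 24 (mod 43)
24 + 33 = 57 ≡ 14 (mod 43)
14 * 40 = 560 ≡ 1 (mod 43)
1 + 35 = 36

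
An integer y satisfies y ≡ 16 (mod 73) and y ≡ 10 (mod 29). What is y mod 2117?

73⁻¹ mod 29: 73×2 ≡ 1 (mod 29), so 73⁻¹ ≡ 2.
y = 16 + 73×((10 − 16)×2 mod 29) = 16 + 73×17 = 1257.

1257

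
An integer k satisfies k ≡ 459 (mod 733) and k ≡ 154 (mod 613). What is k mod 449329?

17318

733⁻¹ mod 613: 733·424 ≡ 1 (mod 613), so 733⁻¹ ≡ 424.
k = 459 + 733·((154 − 459)·424 mod 613) = 459 + 733·23 = 17318.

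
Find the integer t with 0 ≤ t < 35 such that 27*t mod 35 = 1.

13

35 = 1·27 + 8
27 = 3·8 + 3
8 = 2·3 + 2
3 = 1·2 + 1
2 = 2·1 + 0
gcd(27, 35) = 1, so the inverse exists.
Back-substitute for 1:
1 = 1·3 − 1·2
  = −1·8 + 3·3
  = 3·27 − 10·8
  = −10·35 + 13·27
So 27⁻¹ ≡ 13 (mod 35).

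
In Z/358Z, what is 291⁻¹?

By the extended Euclidean algorithm:
358 = 1×291 + 67
291 = 4×67 + 23
67 = 2×23 + 21
23 = 1×21 + 2
21 = 10×2 + 1
2 = 2×1 + 0
gcd(291, 358) = 1, so the inverse exists.
Bézout: 1 = 139×358 − 171×291.
So 291⁻¹ ≡ −171 ≡ 187 (mod 358).

187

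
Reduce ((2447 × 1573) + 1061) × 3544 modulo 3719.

2447 × 1573 = 3849131 ≡ 3685 (mod 3719)
3685 + 1061 = 4746 ≡ 1027 (mod 3719)
1027 × 3544 = 3639688 ≡ 2506 (mod 3719)

2506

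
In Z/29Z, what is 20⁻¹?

16

Run the extended Euclidean algorithm:
29 = 1·20 + 9
20 = 2·9 + 2
9 = 4·2 + 1
2 = 2·1 + 0
gcd(20, 29) = 1, so the inverse exists.
Back-substitute for 1:
1 = 1·9 − 4·2
  = −4·20 + 9·9
  = 9·29 − 13·20
So 20⁻¹ ≡ −13 ≡ 16 (mod 29).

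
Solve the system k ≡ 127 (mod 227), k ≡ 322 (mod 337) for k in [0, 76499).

51883

227⁻¹ mod 337: 227×193 ≡ 1 (mod 337), so 227⁻¹ ≡ 193.
k = 127 + 227×((322 − 127)×193 mod 337) = 127 + 227×228 = 51883.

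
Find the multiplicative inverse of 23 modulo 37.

29

By the extended Euclidean algorithm:
37 = 1·23 + 14
23 = 1·14 + 9
14 = 1·9 + 5
9 = 1·5 + 4
5 = 1·4 + 1
4 = 4·1 + 0
gcd(23, 37) = 1, so the inverse exists.
Back-substitute for 1:
1 = 1·5 − 1·4
  = −1·9 + 2·5
  = 2·14 − 3·9
  = −3·23 + 5·14
  = 5·37 − 8·23
So 23⁻¹ ≡ −8 ≡ 29 (mod 37).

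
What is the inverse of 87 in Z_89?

44

89 = 1*87 + 2
87 = 43*2 + 1
2 = 2*1 + 0
gcd(87, 89) = 1, so the inverse exists.
Bézout: 1 = −43*89 + 44*87.
So 87⁻¹ ≡ 44 (mod 89).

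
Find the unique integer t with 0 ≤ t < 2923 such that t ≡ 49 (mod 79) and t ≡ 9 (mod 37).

2340

79⁻¹ mod 37: 79×15 ≡ 1 (mod 37), so 79⁻¹ ≡ 15.
t = 49 + 79×((9 − 49)×15 mod 37) = 49 + 79×29 = 2340.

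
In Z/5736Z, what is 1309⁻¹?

5736 = 4·1309 + 500
1309 = 2·500 + 309
500 = 1·309 + 191
309 = 1·191 + 118
191 = 1·118 + 73
118 = 1·73 + 45
73 = 1·45 + 28
45 = 1·28 + 17
28 = 1·17 + 11
17 = 1·11 + 6
11 = 1·6 + 5
6 = 1·5 + 1
5 = 5·1 + 0
gcd(1309, 5736) = 1, so the inverse exists.
Bézout: 1 = −233·5736 + 1021·1309.
So 1309⁻¹ ≡ 1021 (mod 5736).

1021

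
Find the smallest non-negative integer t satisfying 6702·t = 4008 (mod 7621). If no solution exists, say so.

gcd(6702, 7621) = 1, so a unique solution mod 7621 exists.
6702⁻¹ ≡ 340 (mod 7621).
t ≡ 340·4008 ≡ 6182 (mod 7621).

6182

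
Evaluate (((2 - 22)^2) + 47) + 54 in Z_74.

2 - 22 = -20 ≡ 54 (mod 74)
(54)^2 ≡ 30 (mod 74)
30 + 47 = 77 ≡ 3 (mod 74)
3 + 54 = 57

57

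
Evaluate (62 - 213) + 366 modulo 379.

215

62 - 213 = -151 ≡ 228 (mod 379)
228 + 366 = 594 ≡ 215 (mod 379)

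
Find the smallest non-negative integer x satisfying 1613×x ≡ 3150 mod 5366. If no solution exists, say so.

gcd(1613, 5366) = 1, so a unique solution mod 5366 exists.
1613⁻¹ ≡ 2851 (mod 5366).
x ≡ 2851×3150 ≡ 3332 (mod 5366).

3332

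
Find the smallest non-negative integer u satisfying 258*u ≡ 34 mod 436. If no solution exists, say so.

39

gcd(258, 436) = 2, and 2 | 34, so solutions exist.
Divide through by 2: 129*u = 17 (mod 218).
129⁻¹ ≡ 169 (mod 218).
u ≡ 169*17 ≡ 39 (mod 218).
The smallest non-negative solution is u = 39.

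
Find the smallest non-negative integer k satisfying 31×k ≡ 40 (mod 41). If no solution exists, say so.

37

gcd(31, 41) = 1, so a unique solution mod 41 exists.
31⁻¹ ≡ 4 (mod 41).
k ≡ 4×40 ≡ 37 (mod 41).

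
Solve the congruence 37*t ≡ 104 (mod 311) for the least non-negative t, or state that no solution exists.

gcd(37, 311) = 1, so a unique solution mod 311 exists.
37⁻¹ ≡ 269 (mod 311).
t ≡ 269*104 ≡ 297 (mod 311).

297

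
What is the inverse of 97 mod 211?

124

Apply the Euclidean algorithm and back-substitute:
211 = 2×97 + 17
97 = 5×17 + 12
17 = 1×12 + 5
12 = 2×5 + 2
5 = 2×2 + 1
2 = 2×1 + 0
gcd(97, 211) = 1, so the inverse exists.
Bézout: 1 = 40×211 − 87×97.
So 97⁻¹ ≡ −87 ≡ 124 (mod 211).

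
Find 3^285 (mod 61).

285 in binary is 100011101, i.e. 285 = 256 + 16 + 8 + 4 + 1.
3^1 ≡ 3 (mod 61)
3^2 ≡ 3^2 = 9 (mod 61)
3^4 ≡ 9^2 = 81 ≡ 20 (mod 61)
3^8 ≡ 20^2 = 400 ≡ 34 (mod 61)
3^16 ≡ 34^2 = 1156 ≡ 58 (mod 61)
3^32 ≡ 58^2 = 3364 ≡ 9 (mod 61)
3^64 ≡ 9^2 = 81 ≡ 20 (mod 61)
3^128 ≡ 20^2 = 400 ≡ 34 (mod 61)
3^256 ≡ 34^2 = 1156 ≡ 58 (mod 61)
3^285 = 3^256 × 3^16 × 3^8 × 3^4 × 3^1 ≡ 58 × 58 × 34 × 20 × 3 (mod 61).
Accumulate the product:
58 × 58 = 3364 ≡ 9
9 × 34 = 306 ≡ 1
1 × 20 = 20
20 × 3 = 60

60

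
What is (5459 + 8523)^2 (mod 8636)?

3192

5459 + 8523 = 13982 ≡ 5346 (mod 8636)
(5346)^2 ≡ 3192 (mod 8636)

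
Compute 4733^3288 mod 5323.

Using repeated squaring:
3288 in binary is 110011011000, i.e. 3288 = 2048 + 1024 + 128 + 64 + 16 + 8.
4733^1 ≡ 4733 (mod 5323)
4733^2 ≡ 4733^2 = 22401289 ≡ 2105 (mod 5323)
4733^4 ≡ 2105^2 = 4431025 ≡ 2289 (mod 5323)
4733^8 ≡ 2289^2 = 5239521 ≡ 1689 (mod 5323)
4733^16 ≡ 1689^2 = 2852721 ≡ 4916 (mod 5323)
4733^32 ≡ 4916^2 = 24167056 ≡ 636 (mod 5323)
4733^64 ≡ 636^2 = 404496 ≡ 5271 (mod 5323)
4733^128 ≡ 5271^2 = 27783441 ≡ 2704 (mod 5323)
4733^256 ≡ 2704^2 = 7311616 ≡ 3137 (mod 5323)
4733^512 ≡ 3137^2 = 9840769 ≡ 3865 (mod 5323)
4733^1024 ≡ 3865^2 = 14938225 ≡ 1887 (mod 5323)
4733^2048 ≡ 1887^2 = 3560769 ≡ 5005 (mod 5323)
4733^3288 = 4733^2048 * 4733^1024 * 4733^128 * 4733^64 * 4733^16 * 4733^8 ≡ 5005 * 1887 * 2704 * 5271 * 4916 * 1689 (mod 5323).
Accumulate the product:
5005 * 1887 = 9444435 ≡ 1433
1433 * 2704 = 3874832 ≡ 5011
5011 * 5271 = 26412981 ≡ 255
255 * 4916 = 1253580 ≡ 2675
2675 * 1689 = 4518075 ≡ 4171

4171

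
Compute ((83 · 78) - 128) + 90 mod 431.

83 · 78 = 6474 ≡ 9 (mod 431)
9 - 128 = -119 ≡ 312 (mod 431)
312 + 90 = 402

402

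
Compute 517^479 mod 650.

Compute successive squares:
479 in binary is 111011111, i.e. 479 = 256 + 128 + 64 + 16 + 8 + 4 + 2 + 1.
517^1 ≡ 517 (mod 650)
517^2 ≡ 517^2 = 267289 ≡ 139 (mod 650)
517^4 ≡ 139^2 = 19321 ≡ 471 (mod 650)
517^8 ≡ 471^2 = 221841 ≡ 191 (mod 650)
517^16 ≡ 191^2 = 36481 ≡ 81 (mod 650)
517^32 ≡ 81^2 = 6561 ≡ 61 (mod 650)
517^64 ≡ 61^2 = 3721 ≡ 471 (mod 650)
517^128 ≡ 471^2 = 221841 ≡ 191 (mod 650)
517^256 ≡ 191^2 = 36481 ≡ 81 (mod 650)
517^479 = 517^256 * 517^128 * 517^64 * 517^16 * 517^8 * 517^4 * 517^2 * 517^1 ≡ 81 * 191 * 471 * 81 * 191 * 471 * 139 * 517 (mod 650).
Accumulate the product:
81 * 191 = 15471 ≡ 521
521 * 471 = 245391 ≡ 341
341 * 81 = 27621 ≡ 321
321 * 191 = 61311 ≡ 211
211 * 471 = 99381 ≡ 581
581 * 139 = 80759 ≡ 159
159 * 517 = 82203 ≡ 303

303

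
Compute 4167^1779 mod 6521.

410

1779 in binary is 11011110011, i.e. 1779 = 1024 + 512 + 128 + 64 + 32 + 16 + 2 + 1.
4167^1 ≡ 4167 (mod 6521)
4167^2 ≡ 4167^2 = 17363889 ≡ 4987 (mod 6521)
4167^4 ≡ 4987^2 = 24870169 ≡ 5596 (mod 6521)
4167^8 ≡ 5596^2 = 31315216 ≡ 1374 (mod 6521)
4167^16 ≡ 1374^2 = 1887876 ≡ 3307 (mod 6521)
4167^32 ≡ 3307^2 = 10936249 ≡ 532 (mod 6521)
4167^64 ≡ 532^2 = 283024 ≡ 2621 (mod 6521)
4167^128 ≡ 2621^2 = 6869641 ≡ 3028 (mod 6521)
4167^256 ≡ 3028^2 = 9168784 ≡ 258 (mod 6521)
4167^512 ≡ 258^2 = 66564 ≡ 1354 (mod 6521)
4167^1024 ≡ 1354^2 = 1833316 ≡ 915 (mod 6521)
4167^1779 = 4167^1024 × 4167^512 × 4167^128 × 4167^64 × 4167^32 × 4167^16 × 4167^2 × 4167^1 ≡ 915 × 1354 × 3028 × 2621 × 532 × 3307 × 4987 × 4167 (mod 6521).
Accumulate the product:
915 × 1354 = 1238910 ≡ 6441
6441 × 3028 = 19503348 ≡ 5558
5558 × 2621 = 14567518 ≡ 6125
6125 × 532 = 3258500 ≡ 4521
4521 × 3307 = 14950947 ≡ 4815
4815 × 4987 = 24012405 ≡ 2083
2083 × 4167 = 8679861 ≡ 410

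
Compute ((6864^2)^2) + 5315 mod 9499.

6782

(6864)^2 ≡ 8955 (mod 9499)
(8955)^2 ≡ 1467 (mod 9499)
1467 + 5315 = 6782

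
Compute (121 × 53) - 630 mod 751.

121 × 53 = 6413 ≡ 405 (mod 751)
405 - 630 = -225 ≡ 526 (mod 751)

526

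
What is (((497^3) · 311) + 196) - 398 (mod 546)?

57

(497)^3 ≡ 287 (mod 546)
287 · 311 = 89257 ≡ 259 (mod 546)
259 + 196 = 455
455 - 398 = 57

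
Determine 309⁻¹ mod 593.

593 = 1×309 + 284
309 = 1×284 + 25
284 = 11×25 + 9
25 = 2×9 + 7
9 = 1×7 + 2
7 = 3×2 + 1
2 = 2×1 + 0
gcd(309, 593) = 1, so the inverse exists.
Bézout: 1 = −136×593 + 261×309.
So 309⁻¹ ≡ 261 (mod 593).

261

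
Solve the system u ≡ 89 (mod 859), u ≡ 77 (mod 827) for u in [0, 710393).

859⁻¹ mod 827: 859*336 ≡ 1 (mod 827), so 859⁻¹ ≡ 336.
u = 89 + 859*((77 − 89)*336 mod 827) = 89 + 859*103 = 88566.

88566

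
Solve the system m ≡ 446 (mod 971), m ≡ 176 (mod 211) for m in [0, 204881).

164545

971⁻¹ mod 211: 971*108 ≡ 1 (mod 211), so 971⁻¹ ≡ 108.
m = 446 + 971*((176 − 446)*108 mod 211) = 446 + 971*169 = 164545.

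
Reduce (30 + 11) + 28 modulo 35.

30 + 11 = 41 ≡ 6 (mod 35)
6 + 28 = 34

34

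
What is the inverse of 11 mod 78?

71

78 = 7*11 + 1
11 = 11*1 + 0
gcd(11, 78) = 1, so the inverse exists.
Back-substitute for 1:
1 = 1*78 − 7*11
So 11⁻¹ ≡ −7 ≡ 71 (mod 78).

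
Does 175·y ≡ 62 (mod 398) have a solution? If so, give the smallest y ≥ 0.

14

gcd(175, 398) = 1, so a unique solution mod 398 exists.
175⁻¹ ≡ 257 (mod 398).
y ≡ 257·62 ≡ 14 (mod 398).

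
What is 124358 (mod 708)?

458

124358 = 175·708 + 458, so 124358 ≡ 458 (mod 708).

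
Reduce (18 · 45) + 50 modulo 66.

2

18 · 45 = 810 ≡ 18 (mod 66)
18 + 50 = 68 ≡ 2 (mod 66)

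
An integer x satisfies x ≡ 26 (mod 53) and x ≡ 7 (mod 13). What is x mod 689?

53⁻¹ mod 13: 53×1 ≡ 1 (mod 13), so 53⁻¹ ≡ 1.
x = 26 + 53×((7 − 26)×1 mod 13) = 26 + 53×7 = 397.

397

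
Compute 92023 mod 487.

92023 = 188×487 + 467, so 92023 ≡ 467 (mod 487).

467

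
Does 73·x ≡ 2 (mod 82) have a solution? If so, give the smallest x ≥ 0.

18

gcd(73, 82) = 1, so a unique solution mod 82 exists.
73⁻¹ ≡ 9 (mod 82).
x ≡ 9·2 ≡ 18 (mod 82).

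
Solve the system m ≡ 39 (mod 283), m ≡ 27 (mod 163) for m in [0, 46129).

283⁻¹ mod 163: 283·72 ≡ 1 (mod 163), so 283⁻¹ ≡ 72.
m = 39 + 283·((27 − 39)·72 mod 163) = 39 + 283·114 = 32301.

32301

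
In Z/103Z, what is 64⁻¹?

66

Run the extended Euclidean algorithm:
103 = 1*64 + 39
64 = 1*39 + 25
39 = 1*25 + 14
25 = 1*14 + 11
14 = 1*11 + 3
11 = 3*3 + 2
3 = 1*2 + 1
2 = 2*1 + 0
gcd(64, 103) = 1, so the inverse exists.
Bézout: 1 = 23*103 − 37*64.
So 64⁻¹ ≡ −37 ≡ 66 (mod 103).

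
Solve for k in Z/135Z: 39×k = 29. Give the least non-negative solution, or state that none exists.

no solution

gcd(39, 135) = 3, and 3 does not divide 29.
So the congruence has no solution.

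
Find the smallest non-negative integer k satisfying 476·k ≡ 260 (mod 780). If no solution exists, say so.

gcd(476, 780) = 4, and 4 | 260, so solutions exist.
Divide through by 4: 119·k = 65 (mod 195).
119⁻¹ ≡ 59 (mod 195).
k ≡ 59·65 ≡ 130 (mod 195).
The smallest non-negative solution is k = 130.

130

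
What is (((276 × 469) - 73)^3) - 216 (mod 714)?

276 × 469 = 129444 ≡ 210 (mod 714)
210 - 73 = 137
(137)^3 ≡ 239 (mod 714)
239 - 216 = 23

23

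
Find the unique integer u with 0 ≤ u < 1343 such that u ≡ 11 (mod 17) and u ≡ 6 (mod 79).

164

17⁻¹ mod 79: 17*14 ≡ 1 (mod 79), so 17⁻¹ ≡ 14.
u = 11 + 17*((6 − 11)*14 mod 79) = 11 + 17*9 = 164.
Check: 164 mod 17 = 11, 164 mod 79 = 6. ✓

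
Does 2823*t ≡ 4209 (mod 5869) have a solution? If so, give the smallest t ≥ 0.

2752

gcd(2823, 5869) = 1, so a unique solution mod 5869 exists.
2823⁻¹ ≡ 1158 (mod 5869).
t ≡ 1158*4209 ≡ 2752 (mod 5869).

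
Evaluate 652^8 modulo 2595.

Compute successive squares:
652^1 ≡ 652 (mod 2595)
652^2 ≡ 652^2 = 425104 ≡ 2119 (mod 2595)
652^4 ≡ 2119^2 = 4490161 ≡ 811 (mod 2595)
652^8 ≡ 811^2 = 657721 ≡ 1186 (mod 2595)
So 652^8 ≡ 1186 (mod 2595).

1186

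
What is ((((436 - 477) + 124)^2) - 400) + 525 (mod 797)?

638

436 - 477 = -41 ≡ 756 (mod 797)
756 + 124 = 880 ≡ 83 (mod 797)
(83)^2 ≡ 513 (mod 797)
513 - 400 = 113
113 + 525 = 638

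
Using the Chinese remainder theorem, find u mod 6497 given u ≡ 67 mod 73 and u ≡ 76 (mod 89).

432

73⁻¹ mod 89: 73*50 ≡ 1 (mod 89), so 73⁻¹ ≡ 50.
u = 67 + 73*((76 − 67)*50 mod 89) = 67 + 73*5 = 432.
Check: 432 mod 73 = 67, 432 mod 89 = 76. ✓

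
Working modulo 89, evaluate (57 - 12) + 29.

57 - 12 = 45
45 + 29 = 74

74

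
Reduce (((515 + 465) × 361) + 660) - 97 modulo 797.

515 + 465 = 980 ≡ 183 (mod 797)
183 × 361 = 66063 ≡ 709 (mod 797)
709 + 660 = 1369 ≡ 572 (mod 797)
572 - 97 = 475

475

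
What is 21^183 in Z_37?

Using repeated squaring:
183 in binary is 10110111, i.e. 183 = 128 + 32 + 16 + 4 + 2 + 1.
21^1 ≡ 21 (mod 37)
21^2 ≡ 21^2 = 441 ≡ 34 (mod 37)
21^4 ≡ 34^2 = 1156 ≡ 9 (mod 37)
21^8 ≡ 9^2 = 81 ≡ 7 (mod 37)
21^16 ≡ 7^2 = 49 ≡ 12 (mod 37)
21^32 ≡ 12^2 = 144 ≡ 33 (mod 37)
21^64 ≡ 33^2 = 1089 ≡ 16 (mod 37)
21^128 ≡ 16^2 = 256 ≡ 34 (mod 37)
21^183 = 21^128 × 21^32 × 21^16 × 21^4 × 21^2 × 21^1 ≡ 34 × 33 × 12 × 9 × 34 × 21 (mod 37).
Accumulate the product:
34 × 33 = 1122 ≡ 12
12 × 12 = 144 ≡ 33
33 × 9 = 297 ≡ 1
1 × 34 = 34
34 × 21 = 714 ≡ 11

11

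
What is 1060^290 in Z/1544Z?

1112

1060^1 ≡ 1060 (mod 1544)
1060^2 ≡ 1060^2 = 1123600 ≡ 1112 (mod 1544)
1060^4 ≡ 1112^2 = 1236544 ≡ 1344 (mod 1544)
1060^8 ≡ 1344^2 = 1806336 ≡ 1400 (mod 1544)
1060^16 ≡ 1400^2 = 1960000 ≡ 664 (mod 1544)
1060^32 ≡ 664^2 = 440896 ≡ 856 (mod 1544)
1060^64 ≡ 856^2 = 732736 ≡ 880 (mod 1544)
1060^128 ≡ 880^2 = 774400 ≡ 856 (mod 1544)
1060^256 ≡ 856^2 = 732736 ≡ 880 (mod 1544)
1060^290 = 1060^256 * 1060^32 * 1060^2 ≡ 880 * 856 * 1112 (mod 1544).
Accumulate the product:
880 * 856 = 753280 ≡ 1352
1352 * 1112 = 1503424 ≡ 1112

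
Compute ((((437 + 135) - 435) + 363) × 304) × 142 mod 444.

272

437 + 135 = 572 ≡ 128 (mod 444)
128 - 435 = -307 ≡ 137 (mod 444)
137 + 363 = 500 ≡ 56 (mod 444)
56 × 304 = 17024 ≡ 152 (mod 444)
152 × 142 = 21584 ≡ 272 (mod 444)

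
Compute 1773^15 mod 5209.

2555

Compute successive squares:
15 in binary is 1111, i.e. 15 = 8 + 4 + 2 + 1.
1773^1 ≡ 1773 (mod 5209)
1773^2 ≡ 1773^2 = 3143529 ≡ 2502 (mod 5209)
1773^4 ≡ 2502^2 = 6260004 ≡ 3995 (mod 5209)
1773^8 ≡ 3995^2 = 15960025 ≡ 4858 (mod 5209)
1773^15 = 1773^8 · 1773^4 · 1773^2 · 1773^1 ≡ 4858 · 3995 · 2502 · 1773 (mod 5209).
Accumulate the product:
4858 · 3995 = 19407710 ≡ 4185
4185 · 2502 = 10470870 ≡ 780
780 · 1773 = 1382940 ≡ 2555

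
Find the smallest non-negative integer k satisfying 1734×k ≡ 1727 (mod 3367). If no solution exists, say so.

gcd(1734, 3367) = 1, so a unique solution mod 3367 exists.
1734⁻¹ ≡ 3167 (mod 3367).
k ≡ 3167×1727 ≡ 1401 (mod 3367).

1401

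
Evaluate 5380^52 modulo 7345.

Using repeated squaring:
5380^1 ≡ 5380 (mod 7345)
5380^2 ≡ 5380^2 = 28944400 ≡ 5100 (mod 7345)
5380^4 ≡ 5100^2 = 26010000 ≡ 1355 (mod 7345)
5380^8 ≡ 1355^2 = 1836025 ≡ 7120 (mod 7345)
5380^16 ≡ 7120^2 = 50694400 ≡ 6555 (mod 7345)
5380^32 ≡ 6555^2 = 42968025 ≡ 7120 (mod 7345)
5380^52 = 5380^32 × 5380^16 × 5380^4 ≡ 7120 × 6555 × 1355 (mod 7345).
Accumulate the product:
7120 × 6555 = 46671600 ≡ 1470
1470 × 1355 = 1991850 ≡ 1355

1355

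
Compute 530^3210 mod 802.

3210 in binary is 110010001010, i.e. 3210 = 2048 + 1024 + 128 + 8 + 2.
530^1 ≡ 530 (mod 802)
530^2 ≡ 530^2 = 280900 ≡ 200 (mod 802)
530^4 ≡ 200^2 = 40000 ≡ 702 (mod 802)
530^8 ≡ 702^2 = 492804 ≡ 376 (mod 802)
530^16 ≡ 376^2 = 141376 ≡ 224 (mod 802)
530^32 ≡ 224^2 = 50176 ≡ 452 (mod 802)
530^64 ≡ 452^2 = 204304 ≡ 596 (mod 802)
530^128 ≡ 596^2 = 355216 ≡ 732 (mod 802)
530^256 ≡ 732^2 = 535824 ≡ 88 (mod 802)
530^512 ≡ 88^2 = 7744 ≡ 526 (mod 802)
530^1024 ≡ 526^2 = 276676 ≡ 788 (mod 802)
530^2048 ≡ 788^2 = 620944 ≡ 196 (mod 802)
530^3210 = 530^2048 · 530^1024 · 530^128 · 530^8 · 530^2 ≡ 196 · 788 · 732 · 376 · 200 (mod 802).
Accumulate the product:
196 · 788 = 154448 ≡ 464
464 · 732 = 339648 ≡ 402
402 · 376 = 151152 ≡ 376
376 · 200 = 75200 ≡ 614

614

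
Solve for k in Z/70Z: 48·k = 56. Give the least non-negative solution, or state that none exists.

7

gcd(48, 70) = 2, and 2 | 56, so solutions exist.
Divide through by 2: 24·k = 28 (mod 35).
24⁻¹ ≡ 19 (mod 35).
k ≡ 19·28 ≡ 7 (mod 35).
The smallest non-negative solution is k = 7.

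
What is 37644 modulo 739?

694

37644 = 50×739 + 694, so 37644 ≡ 694 (mod 739).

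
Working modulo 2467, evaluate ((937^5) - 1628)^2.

(937)^5 ≡ 2187 (mod 2467)
2187 - 1628 = 559
(559)^2 ≡ 1639 (mod 2467)

1639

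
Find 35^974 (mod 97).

61

By square-and-multiply:
974 in binary is 1111001110, i.e. 974 = 512 + 256 + 128 + 64 + 8 + 4 + 2.
35^1 ≡ 35 (mod 97)
35^2 ≡ 35^2 = 1225 ≡ 61 (mod 97)
35^4 ≡ 61^2 = 3721 ≡ 35 (mod 97)
35^8 ≡ 35^2 = 1225 ≡ 61 (mod 97)
35^16 ≡ 61^2 = 3721 ≡ 35 (mod 97)
35^32 ≡ 35^2 = 1225 ≡ 61 (mod 97)
35^64 ≡ 61^2 = 3721 ≡ 35 (mod 97)
35^128 ≡ 35^2 = 1225 ≡ 61 (mod 97)
35^256 ≡ 61^2 = 3721 ≡ 35 (mod 97)
35^512 ≡ 35^2 = 1225 ≡ 61 (mod 97)
35^974 = 35^512 · 35^256 · 35^128 · 35^64 · 35^8 · 35^4 · 35^2 ≡ 61 · 35 · 61 · 35 · 61 · 35 · 61 (mod 97).
Accumulate the product:
61 · 35 = 2135 ≡ 1
1 · 61 = 61
61 · 35 = 2135 ≡ 1
1 · 61 = 61
61 · 35 = 2135 ≡ 1
1 · 61 = 61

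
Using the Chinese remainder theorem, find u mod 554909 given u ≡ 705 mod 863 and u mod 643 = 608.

863⁻¹ mod 643: 863*38 ≡ 1 (mod 643), so 863⁻¹ ≡ 38.
u = 705 + 863*((608 − 705)*38 mod 643) = 705 + 863*172 = 149141.

149141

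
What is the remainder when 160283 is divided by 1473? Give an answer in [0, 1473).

160283 = 108×1473 + 1199, so 160283 ≡ 1199 (mod 1473).

1199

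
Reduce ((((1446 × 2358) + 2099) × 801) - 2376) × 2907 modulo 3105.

1446 × 2358 = 3409668 ≡ 378 (mod 3105)
378 + 2099 = 2477
2477 × 801 = 1984077 ≡ 3087 (mod 3105)
3087 - 2376 = 711
711 × 2907 = 2066877 ≡ 2052 (mod 3105)

2052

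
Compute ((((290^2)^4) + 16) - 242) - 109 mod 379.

(290)^2 ≡ 341 (mod 379)
(341)^4 ≡ 257 (mod 379)
257 + 16 = 273
273 - 242 = 31
31 - 109 = -78 ≡ 301 (mod 379)

301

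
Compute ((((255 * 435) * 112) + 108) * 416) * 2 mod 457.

255 * 435 = 110925 ≡ 331 (mod 457)
331 * 112 = 37072 ≡ 55 (mod 457)
55 + 108 = 163
163 * 416 = 67808 ≡ 172 (mod 457)
172 * 2 = 344

344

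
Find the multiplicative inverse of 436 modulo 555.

541

555 = 1·436 + 119
436 = 3·119 + 79
119 = 1·79 + 40
79 = 1·40 + 39
40 = 1·39 + 1
39 = 39·1 + 0
gcd(436, 555) = 1, so the inverse exists.
Back-substitute for 1:
1 = 1·40 − 1·39
  = −1·79 + 2·40
  = 2·119 − 3·79
  = −3·436 + 11·119
  = 11·555 − 14·436
So 436⁻¹ ≡ −14 ≡ 541 (mod 555).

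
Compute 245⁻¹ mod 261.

212

261 = 1×245 + 16
245 = 15×16 + 5
16 = 3×5 + 1
5 = 5×1 + 0
gcd(245, 261) = 1, so the inverse exists.
Bézout: 1 = 46×261 − 49×245.
So 245⁻¹ ≡ −49 ≡ 212 (mod 261).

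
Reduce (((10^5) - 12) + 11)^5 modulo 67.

39

(10)^5 ≡ 36 (mod 67)
36 - 12 = 24
24 + 11 = 35
(35)^5 ≡ 39 (mod 67)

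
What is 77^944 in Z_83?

944 in binary is 1110110000, i.e. 944 = 512 + 256 + 128 + 32 + 16.
77^1 ≡ 77 (mod 83)
77^2 ≡ 77^2 = 5929 ≡ 36 (mod 83)
77^4 ≡ 36^2 = 1296 ≡ 51 (mod 83)
77^8 ≡ 51^2 = 2601 ≡ 28 (mod 83)
77^16 ≡ 28^2 = 784 ≡ 37 (mod 83)
77^32 ≡ 37^2 = 1369 ≡ 41 (mod 83)
77^64 ≡ 41^2 = 1681 ≡ 21 (mod 83)
77^128 ≡ 21^2 = 441 ≡ 26 (mod 83)
77^256 ≡ 26^2 = 676 ≡ 12 (mod 83)
77^512 ≡ 12^2 = 144 ≡ 61 (mod 83)
77^944 = 77^512 × 77^256 × 77^128 × 77^32 × 77^16 ≡ 61 × 12 × 26 × 41 × 37 (mod 83).
Accumulate the product:
61 × 12 = 732 ≡ 68
68 × 26 = 1768 ≡ 25
25 × 41 = 1025 ≡ 29
29 × 37 = 1073 ≡ 77

77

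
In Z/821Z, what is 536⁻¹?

Run the extended Euclidean algorithm:
821 = 1×536 + 285
536 = 1×285 + 251
285 = 1×251 + 34
251 = 7×34 + 13
34 = 2×13 + 8
13 = 1×8 + 5
8 = 1×5 + 3
5 = 1×3 + 2
3 = 1×2 + 1
2 = 2×1 + 0
gcd(536, 821) = 1, so the inverse exists.
Back-substitute for 1:
1 = 1×3 − 1×2
  = −1×5 + 2×3
  = 2×8 − 3×5
  = −3×13 + 5×8
  = 5×34 − 13×13
  = −13×251 + 96×34
  = 96×285 − 109×251
  = −109×536 + 205×285
  = 205×821 − 314×536
So 536⁻¹ ≡ −314 ≡ 507 (mod 821).

507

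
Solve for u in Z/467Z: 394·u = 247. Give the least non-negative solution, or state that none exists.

gcd(394, 467) = 1, so a unique solution mod 467 exists.
394⁻¹ ≡ 435 (mod 467).
u ≡ 435·247 ≡ 35 (mod 467).

35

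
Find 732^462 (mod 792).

432

462 in binary is 111001110, i.e. 462 = 256 + 128 + 64 + 8 + 4 + 2.
732^1 ≡ 732 (mod 792)
732^2 ≡ 732^2 = 535824 ≡ 432 (mod 792)
732^4 ≡ 432^2 = 186624 ≡ 504 (mod 792)
732^8 ≡ 504^2 = 254016 ≡ 576 (mod 792)
732^16 ≡ 576^2 = 331776 ≡ 720 (mod 792)
732^32 ≡ 720^2 = 518400 ≡ 432 (mod 792)
732^64 ≡ 432^2 = 186624 ≡ 504 (mod 792)
732^128 ≡ 504^2 = 254016 ≡ 576 (mod 792)
732^256 ≡ 576^2 = 331776 ≡ 720 (mod 792)
732^462 = 732^256 * 732^128 * 732^64 * 732^8 * 732^4 * 732^2 ≡ 720 * 576 * 504 * 576 * 504 * 432 (mod 792).
Accumulate the product:
720 * 576 = 414720 ≡ 504
504 * 504 = 254016 ≡ 576
576 * 576 = 331776 ≡ 720
720 * 504 = 362880 ≡ 144
144 * 432 = 62208 ≡ 432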